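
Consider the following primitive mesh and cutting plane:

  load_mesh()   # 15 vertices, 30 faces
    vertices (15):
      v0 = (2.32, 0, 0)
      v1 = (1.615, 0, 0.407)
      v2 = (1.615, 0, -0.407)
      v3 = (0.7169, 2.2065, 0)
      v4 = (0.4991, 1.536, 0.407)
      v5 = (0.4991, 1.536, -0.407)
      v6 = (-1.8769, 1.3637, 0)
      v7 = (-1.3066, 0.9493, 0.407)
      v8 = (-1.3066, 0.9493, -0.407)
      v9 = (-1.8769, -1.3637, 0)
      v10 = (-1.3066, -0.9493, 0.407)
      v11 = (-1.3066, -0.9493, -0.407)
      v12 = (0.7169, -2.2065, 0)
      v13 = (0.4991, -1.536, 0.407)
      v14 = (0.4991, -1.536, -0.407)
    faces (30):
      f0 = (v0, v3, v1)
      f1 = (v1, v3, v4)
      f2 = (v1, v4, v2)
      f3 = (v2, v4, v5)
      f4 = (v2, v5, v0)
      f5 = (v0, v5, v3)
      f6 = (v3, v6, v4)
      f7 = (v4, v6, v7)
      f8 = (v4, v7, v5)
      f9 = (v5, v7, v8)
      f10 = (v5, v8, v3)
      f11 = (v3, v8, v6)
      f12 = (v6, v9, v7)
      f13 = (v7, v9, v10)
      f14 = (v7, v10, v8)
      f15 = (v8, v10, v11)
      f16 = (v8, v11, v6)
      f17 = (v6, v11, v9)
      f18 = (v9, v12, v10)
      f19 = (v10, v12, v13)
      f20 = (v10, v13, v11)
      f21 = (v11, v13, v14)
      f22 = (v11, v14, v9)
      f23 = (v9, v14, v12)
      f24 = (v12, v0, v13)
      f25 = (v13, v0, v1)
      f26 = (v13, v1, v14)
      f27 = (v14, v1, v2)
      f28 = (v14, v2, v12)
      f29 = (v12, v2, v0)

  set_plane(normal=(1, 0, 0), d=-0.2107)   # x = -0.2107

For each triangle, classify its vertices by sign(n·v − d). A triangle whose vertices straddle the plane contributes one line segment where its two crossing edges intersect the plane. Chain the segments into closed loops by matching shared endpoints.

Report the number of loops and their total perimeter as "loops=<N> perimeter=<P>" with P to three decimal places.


loops=2 perimeter=4.527

Straddling triangles (12 of 30):
  (v3,v6,v4) [+-+] → (-0.2107, 1.9051, 0)–(-0.2107, 1.48453, 0.285414)  len=0.5083
  (v4,v6,v7) [+--] → (-0.2107, 1.48453, 0.285414)–(-0.2107, 1.30537, 0.407)  len=0.2165
  (v4,v7,v5) [+-+] → (-0.2107, 1.30537, 0.407)–(-0.2107, 1.30537, -0.0870259)  len=0.4940
  (v5,v7,v8) [+--] → (-0.2107, 1.30537, -0.0870259)–(-0.2107, 1.30537, -0.407)  len=0.3200
  (v5,v8,v3) [+-+] → (-0.2107, 1.30537, -0.407)–(-0.2107, 1.63018, -0.186574)  len=0.3925
  (v3,v8,v6) [+--] → (-0.2107, 1.63018, -0.186574)–(-0.2107, 1.9051, 0)  len=0.3322
  (v9,v12,v10) [-+-] → (-0.2107, -1.9051, 0)–(-0.2107, -1.63018, 0.186574)  len=0.3322
  (v10,v12,v13) [-++] → (-0.2107, -1.63018, 0.186574)–(-0.2107, -1.30537, 0.407)  len=0.3925
  (v10,v13,v11) [-+-] → (-0.2107, -1.30537, 0.407)–(-0.2107, -1.30537, 0.0870259)  len=0.3200
  (v11,v13,v14) [-++] → (-0.2107, -1.30537, 0.0870259)–(-0.2107, -1.30537, -0.407)  len=0.4940
  (v11,v14,v9) [-+-] → (-0.2107, -1.30537, -0.407)–(-0.2107, -1.48453, -0.285414)  len=0.2165
  (v9,v14,v12) [-++] → (-0.2107, -1.48453, -0.285414)–(-0.2107, -1.9051, 0)  len=0.5083

Chained into 2 loop(s):
  loop 1: 6 segments, perimeter = 2.2636
  loop 2: 6 segments, perimeter = 2.2636
Total perimeter = 4.527


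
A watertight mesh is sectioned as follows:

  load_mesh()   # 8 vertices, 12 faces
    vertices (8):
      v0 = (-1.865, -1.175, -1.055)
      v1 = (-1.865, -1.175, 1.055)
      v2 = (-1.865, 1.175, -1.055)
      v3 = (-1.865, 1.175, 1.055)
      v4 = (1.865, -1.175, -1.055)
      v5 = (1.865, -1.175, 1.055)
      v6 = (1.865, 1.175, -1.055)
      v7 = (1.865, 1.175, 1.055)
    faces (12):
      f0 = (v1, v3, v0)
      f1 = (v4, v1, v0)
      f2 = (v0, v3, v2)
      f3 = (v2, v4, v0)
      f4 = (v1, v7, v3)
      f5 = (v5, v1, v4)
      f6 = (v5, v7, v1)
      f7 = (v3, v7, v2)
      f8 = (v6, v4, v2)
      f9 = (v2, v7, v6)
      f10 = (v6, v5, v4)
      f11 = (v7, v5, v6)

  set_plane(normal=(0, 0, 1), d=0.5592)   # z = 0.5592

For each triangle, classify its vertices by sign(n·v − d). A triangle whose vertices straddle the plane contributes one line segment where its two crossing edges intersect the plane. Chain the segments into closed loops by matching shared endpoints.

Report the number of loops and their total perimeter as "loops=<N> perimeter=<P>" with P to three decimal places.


loops=1 perimeter=12.160

Straddling triangles (8 of 12):
  (v1,v3,v0) [++-] → (-1.865, 0.622806, 0.5592)–(-1.865, -1.175, 0.5592)  len=1.7978
  (v4,v1,v0) [-+-] → (-0.988538, -1.175, 0.5592)–(-1.865, -1.175, 0.5592)  len=0.8765
  (v0,v3,v2) [-+-] → (-1.865, 0.622806, 0.5592)–(-1.865, 1.175, 0.5592)  len=0.5522
  (v5,v1,v4) [++-] → (-0.988538, -1.175, 0.5592)–(1.865, -1.175, 0.5592)  len=2.8535
  (v3,v7,v2) [++-] → (0.988538, 1.175, 0.5592)–(-1.865, 1.175, 0.5592)  len=2.8535
  (v2,v7,v6) [-+-] → (0.988538, 1.175, 0.5592)–(1.865, 1.175, 0.5592)  len=0.8765
  (v6,v5,v4) [-+-] → (1.865, -0.622806, 0.5592)–(1.865, -1.175, 0.5592)  len=0.5522
  (v7,v5,v6) [++-] → (1.865, -0.622806, 0.5592)–(1.865, 1.175, 0.5592)  len=1.7978

Chained into 1 loop(s):
  loop 1: 8 segments, perimeter = 12.1600
Total perimeter = 12.160


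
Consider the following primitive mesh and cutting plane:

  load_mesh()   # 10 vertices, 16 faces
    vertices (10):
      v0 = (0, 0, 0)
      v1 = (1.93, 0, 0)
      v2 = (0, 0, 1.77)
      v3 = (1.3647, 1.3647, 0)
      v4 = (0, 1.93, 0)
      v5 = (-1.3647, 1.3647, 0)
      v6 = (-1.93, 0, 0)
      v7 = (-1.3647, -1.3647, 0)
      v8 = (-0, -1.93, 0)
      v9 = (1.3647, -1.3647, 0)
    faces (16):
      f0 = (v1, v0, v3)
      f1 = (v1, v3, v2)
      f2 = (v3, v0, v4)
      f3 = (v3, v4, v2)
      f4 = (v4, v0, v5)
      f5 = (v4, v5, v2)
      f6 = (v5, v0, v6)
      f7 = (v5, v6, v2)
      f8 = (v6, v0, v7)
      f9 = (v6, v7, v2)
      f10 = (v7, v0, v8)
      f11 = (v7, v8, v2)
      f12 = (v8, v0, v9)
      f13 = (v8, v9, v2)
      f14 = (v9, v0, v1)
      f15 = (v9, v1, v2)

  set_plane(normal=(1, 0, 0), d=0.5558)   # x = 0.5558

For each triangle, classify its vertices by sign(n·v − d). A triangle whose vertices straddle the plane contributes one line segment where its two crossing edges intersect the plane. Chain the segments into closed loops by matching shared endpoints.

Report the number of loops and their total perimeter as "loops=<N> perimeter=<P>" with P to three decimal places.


loops=1 perimeter=7.693

Straddling triangles (8 of 16):
  (v1,v0,v3) [+-+] → (0.5558, 0, 0)–(0.5558, 0.5558, 0)  len=0.5558
  (v1,v3,v2) [++-] → (0.5558, 0.5558, 1.04913)–(0.5558, 0, 1.26028)  len=0.5946
  (v3,v0,v4) [+--] → (0.5558, 0.5558, 0)–(0.5558, 1.69977, 0)  len=1.1440
  (v3,v4,v2) [+--] → (0.5558, 1.69977, 0)–(0.5558, 0.5558, 1.04913)  len=1.5522
  (v8,v0,v9) [--+] → (0.5558, -0.5558, 0)–(0.5558, -1.69977, 0)  len=1.1440
  (v8,v9,v2) [-+-] → (0.5558, -1.69977, 0)–(0.5558, -0.5558, 1.04913)  len=1.5522
  (v9,v0,v1) [+-+] → (0.5558, -0.5558, 0)–(0.5558, 0, 0)  len=0.5558
  (v9,v1,v2) [++-] → (0.5558, 0, 1.26028)–(0.5558, -0.5558, 1.04913)  len=0.5946

Chained into 1 loop(s):
  loop 1: 8 segments, perimeter = 7.6931
Total perimeter = 7.693


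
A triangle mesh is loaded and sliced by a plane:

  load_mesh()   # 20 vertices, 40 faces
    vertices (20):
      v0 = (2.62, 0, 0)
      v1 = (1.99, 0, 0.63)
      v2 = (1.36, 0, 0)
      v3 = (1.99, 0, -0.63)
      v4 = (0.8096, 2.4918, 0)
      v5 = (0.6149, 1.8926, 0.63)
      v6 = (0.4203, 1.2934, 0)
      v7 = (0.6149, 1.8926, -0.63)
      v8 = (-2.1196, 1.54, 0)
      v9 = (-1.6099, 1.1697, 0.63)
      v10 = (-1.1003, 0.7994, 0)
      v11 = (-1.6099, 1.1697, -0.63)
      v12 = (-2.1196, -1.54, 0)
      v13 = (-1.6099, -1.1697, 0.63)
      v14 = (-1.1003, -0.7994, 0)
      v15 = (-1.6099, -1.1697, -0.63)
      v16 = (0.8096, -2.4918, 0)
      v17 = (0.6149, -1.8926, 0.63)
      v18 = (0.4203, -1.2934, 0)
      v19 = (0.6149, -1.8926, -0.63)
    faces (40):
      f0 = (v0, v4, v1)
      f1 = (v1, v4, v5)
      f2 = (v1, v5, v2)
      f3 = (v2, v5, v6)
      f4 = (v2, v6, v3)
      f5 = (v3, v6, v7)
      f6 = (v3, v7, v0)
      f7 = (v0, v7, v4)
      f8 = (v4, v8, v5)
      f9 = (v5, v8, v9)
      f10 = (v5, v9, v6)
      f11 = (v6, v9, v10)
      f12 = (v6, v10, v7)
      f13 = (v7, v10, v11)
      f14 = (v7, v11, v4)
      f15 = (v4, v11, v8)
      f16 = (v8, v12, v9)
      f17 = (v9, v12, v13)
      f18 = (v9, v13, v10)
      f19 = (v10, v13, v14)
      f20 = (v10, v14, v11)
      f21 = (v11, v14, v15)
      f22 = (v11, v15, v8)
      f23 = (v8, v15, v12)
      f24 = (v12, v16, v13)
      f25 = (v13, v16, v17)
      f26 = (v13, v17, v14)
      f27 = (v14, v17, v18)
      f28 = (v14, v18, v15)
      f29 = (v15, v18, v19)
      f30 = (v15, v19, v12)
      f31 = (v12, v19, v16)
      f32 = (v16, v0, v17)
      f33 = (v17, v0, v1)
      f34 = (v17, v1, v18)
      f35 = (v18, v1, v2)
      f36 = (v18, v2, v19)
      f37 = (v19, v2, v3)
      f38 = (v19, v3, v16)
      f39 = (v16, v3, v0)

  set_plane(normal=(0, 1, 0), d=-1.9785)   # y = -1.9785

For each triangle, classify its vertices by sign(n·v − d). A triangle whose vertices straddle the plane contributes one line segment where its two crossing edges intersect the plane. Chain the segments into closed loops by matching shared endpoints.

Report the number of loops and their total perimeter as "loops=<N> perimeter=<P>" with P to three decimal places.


Straddling triangles (6 of 40):
  (v12,v16,v13) [+-+] → (-0.7701, -1.9785, 0)–(-0.129761, -1.9785, 0.244595)  len=0.6855
  (v13,v16,v17) [+-+] → (-0.129761, -1.9785, 0.244595)–(0.642812, -1.9785, 0.539685)  len=0.8270
  (v12,v19,v16) [++-] → (0.642812, -1.9785, -0.539685)–(-0.7701, -1.9785, 0)  len=1.5125
  (v16,v0,v17) [-++] → (1.18253, -1.9785, 0)–(0.642812, -1.9785, 0.539685)  len=0.7633
  (v19,v3,v16) [++-] → (1.05276, -1.9785, -0.129777)–(0.642812, -1.9785, -0.539685)  len=0.5797
  (v16,v3,v0) [-++] → (1.05276, -1.9785, -0.129777)–(1.18253, -1.9785, 0)  len=0.1835

Chained into 1 loop(s):
  loop 1: 6 segments, perimeter = 4.5515
Total perimeter = 4.551

loops=1 perimeter=4.551


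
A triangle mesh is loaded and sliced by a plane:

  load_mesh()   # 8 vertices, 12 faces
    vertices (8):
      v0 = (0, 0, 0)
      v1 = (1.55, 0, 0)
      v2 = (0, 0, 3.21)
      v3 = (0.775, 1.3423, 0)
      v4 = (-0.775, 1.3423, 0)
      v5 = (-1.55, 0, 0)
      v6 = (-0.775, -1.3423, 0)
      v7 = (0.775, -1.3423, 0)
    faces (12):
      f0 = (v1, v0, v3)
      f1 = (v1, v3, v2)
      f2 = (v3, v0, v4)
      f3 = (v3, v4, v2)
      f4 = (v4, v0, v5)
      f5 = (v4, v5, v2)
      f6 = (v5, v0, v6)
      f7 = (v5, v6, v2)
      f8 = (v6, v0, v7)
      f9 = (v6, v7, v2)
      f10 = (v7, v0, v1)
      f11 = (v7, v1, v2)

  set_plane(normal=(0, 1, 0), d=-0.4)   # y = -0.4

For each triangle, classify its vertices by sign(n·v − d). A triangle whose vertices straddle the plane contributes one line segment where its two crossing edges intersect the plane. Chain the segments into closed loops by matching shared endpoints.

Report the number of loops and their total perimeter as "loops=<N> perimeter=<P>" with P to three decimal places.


Straddling triangles (6 of 12):
  (v5,v0,v6) [++-] → (-0.230947, -0.4, 0)–(-1.31905, -0.4, 0)  len=1.0881
  (v5,v6,v2) [+-+] → (-1.31905, -0.4, 0)–(-0.230947, -0.4, 2.25343)  len=2.5024
  (v6,v0,v7) [-+-] → (-0.230947, -0.4, 0)–(0.230947, -0.4, 0)  len=0.4619
  (v6,v7,v2) [--+] → (0.230947, -0.4, 2.25343)–(-0.230947, -0.4, 2.25343)  len=0.4619
  (v7,v0,v1) [-++] → (0.230947, -0.4, 0)–(1.31905, -0.4, 0)  len=1.0881
  (v7,v1,v2) [-++] → (1.31905, -0.4, 0)–(0.230947, -0.4, 2.25343)  len=2.5024

Chained into 1 loop(s):
  loop 1: 6 segments, perimeter = 8.1048
Total perimeter = 8.105

loops=1 perimeter=8.105


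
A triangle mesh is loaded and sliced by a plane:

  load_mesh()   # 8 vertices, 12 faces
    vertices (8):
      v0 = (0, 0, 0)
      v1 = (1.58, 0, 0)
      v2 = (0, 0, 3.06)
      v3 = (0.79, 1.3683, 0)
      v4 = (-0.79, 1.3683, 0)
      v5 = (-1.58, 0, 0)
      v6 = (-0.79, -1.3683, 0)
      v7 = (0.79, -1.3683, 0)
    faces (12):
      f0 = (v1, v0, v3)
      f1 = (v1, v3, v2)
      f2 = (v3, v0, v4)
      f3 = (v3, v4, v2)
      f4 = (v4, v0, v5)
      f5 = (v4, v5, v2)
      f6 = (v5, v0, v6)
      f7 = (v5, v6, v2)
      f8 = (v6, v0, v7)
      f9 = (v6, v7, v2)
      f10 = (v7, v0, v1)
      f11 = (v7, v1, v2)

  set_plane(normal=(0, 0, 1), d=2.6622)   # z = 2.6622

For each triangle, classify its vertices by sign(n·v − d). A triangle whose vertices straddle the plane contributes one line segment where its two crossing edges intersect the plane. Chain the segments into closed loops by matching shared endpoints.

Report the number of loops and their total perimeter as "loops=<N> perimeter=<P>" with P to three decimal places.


Straddling triangles (6 of 12):
  (v1,v3,v2) [--+] → (0.1027, 0.177879, 2.6622)–(0.2054, 0, 2.6622)  len=0.2054
  (v3,v4,v2) [--+] → (-0.1027, 0.177879, 2.6622)–(0.1027, 0.177879, 2.6622)  len=0.2054
  (v4,v5,v2) [--+] → (-0.2054, 0, 2.6622)–(-0.1027, 0.177879, 2.6622)  len=0.2054
  (v5,v6,v2) [--+] → (-0.1027, -0.177879, 2.6622)–(-0.2054, 0, 2.6622)  len=0.2054
  (v6,v7,v2) [--+] → (0.1027, -0.177879, 2.6622)–(-0.1027, -0.177879, 2.6622)  len=0.2054
  (v7,v1,v2) [--+] → (0.2054, 0, 2.6622)–(0.1027, -0.177879, 2.6622)  len=0.2054

Chained into 1 loop(s):
  loop 1: 6 segments, perimeter = 1.2324
Total perimeter = 1.232

loops=1 perimeter=1.232


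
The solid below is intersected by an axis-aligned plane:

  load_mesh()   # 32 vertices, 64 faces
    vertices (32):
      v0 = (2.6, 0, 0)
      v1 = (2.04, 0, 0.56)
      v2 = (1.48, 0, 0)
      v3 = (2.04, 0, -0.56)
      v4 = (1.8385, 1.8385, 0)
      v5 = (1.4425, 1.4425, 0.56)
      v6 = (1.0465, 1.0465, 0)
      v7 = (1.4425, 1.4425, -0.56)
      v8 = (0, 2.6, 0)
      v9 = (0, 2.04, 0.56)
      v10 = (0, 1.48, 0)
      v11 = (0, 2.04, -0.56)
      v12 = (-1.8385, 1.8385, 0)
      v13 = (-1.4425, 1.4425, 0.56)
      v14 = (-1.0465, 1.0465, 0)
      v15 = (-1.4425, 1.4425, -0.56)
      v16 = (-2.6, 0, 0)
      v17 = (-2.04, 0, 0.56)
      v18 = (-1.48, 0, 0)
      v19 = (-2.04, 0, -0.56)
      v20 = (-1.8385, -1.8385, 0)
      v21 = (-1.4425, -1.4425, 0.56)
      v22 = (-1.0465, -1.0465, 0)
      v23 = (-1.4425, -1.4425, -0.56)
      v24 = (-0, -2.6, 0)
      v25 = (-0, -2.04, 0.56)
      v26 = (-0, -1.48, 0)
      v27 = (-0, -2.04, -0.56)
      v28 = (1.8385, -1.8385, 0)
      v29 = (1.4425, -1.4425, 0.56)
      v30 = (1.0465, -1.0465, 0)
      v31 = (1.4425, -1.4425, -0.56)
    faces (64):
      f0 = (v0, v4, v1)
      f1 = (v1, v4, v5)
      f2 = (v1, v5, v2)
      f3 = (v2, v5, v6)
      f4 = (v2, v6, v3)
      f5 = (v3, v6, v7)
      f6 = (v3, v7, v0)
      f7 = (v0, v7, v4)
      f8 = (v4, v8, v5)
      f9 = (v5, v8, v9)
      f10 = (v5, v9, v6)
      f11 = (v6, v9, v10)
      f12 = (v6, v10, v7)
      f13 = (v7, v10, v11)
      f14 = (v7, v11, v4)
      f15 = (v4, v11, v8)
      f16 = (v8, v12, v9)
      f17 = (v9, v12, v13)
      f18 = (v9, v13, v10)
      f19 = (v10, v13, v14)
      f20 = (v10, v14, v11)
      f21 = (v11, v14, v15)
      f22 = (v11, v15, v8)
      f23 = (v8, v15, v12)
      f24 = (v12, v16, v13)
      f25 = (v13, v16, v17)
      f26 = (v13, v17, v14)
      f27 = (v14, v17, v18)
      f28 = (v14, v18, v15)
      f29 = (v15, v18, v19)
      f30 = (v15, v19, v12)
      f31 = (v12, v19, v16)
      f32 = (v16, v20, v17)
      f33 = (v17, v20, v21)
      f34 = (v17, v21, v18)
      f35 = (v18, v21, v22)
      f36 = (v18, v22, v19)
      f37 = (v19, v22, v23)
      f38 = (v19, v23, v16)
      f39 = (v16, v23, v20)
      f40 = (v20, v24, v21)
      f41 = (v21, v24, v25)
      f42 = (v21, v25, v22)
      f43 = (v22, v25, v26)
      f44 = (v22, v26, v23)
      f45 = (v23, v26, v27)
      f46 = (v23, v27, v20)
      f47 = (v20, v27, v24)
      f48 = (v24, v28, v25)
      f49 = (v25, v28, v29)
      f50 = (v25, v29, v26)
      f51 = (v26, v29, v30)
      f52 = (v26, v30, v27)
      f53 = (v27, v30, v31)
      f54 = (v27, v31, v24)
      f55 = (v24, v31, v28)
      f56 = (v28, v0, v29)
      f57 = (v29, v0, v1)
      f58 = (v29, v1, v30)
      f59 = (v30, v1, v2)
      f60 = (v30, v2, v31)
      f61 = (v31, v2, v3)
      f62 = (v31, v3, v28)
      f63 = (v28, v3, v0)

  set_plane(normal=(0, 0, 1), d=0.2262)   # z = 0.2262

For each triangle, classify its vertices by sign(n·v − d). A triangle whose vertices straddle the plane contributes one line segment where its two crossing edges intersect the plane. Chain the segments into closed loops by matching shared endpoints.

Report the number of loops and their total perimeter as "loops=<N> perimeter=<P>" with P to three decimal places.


Straddling triangles (32 of 64):
  (v0,v4,v1) [--+] → (1.91989, 1.09588, 0.2262)–(2.3738, 0, 0.2262)  len=1.1862
  (v1,v4,v5) [+-+] → (1.91989, 1.09588, 0.2262)–(1.67854, 1.67854, 0.2262)  len=0.6307
  (v1,v5,v2) [++-] → (1.46485, 0.582667, 0.2262)–(1.7062, 0, 0.2262)  len=0.6307
  (v2,v5,v6) [-+-] → (1.46485, 0.582667, 0.2262)–(1.20646, 1.20646, 0.2262)  len=0.6752
  (v4,v8,v5) [--+] → (0.582667, 2.13245, 0.2262)–(1.67854, 1.67854, 0.2262)  len=1.1862
  (v5,v8,v9) [+-+] → (0.582667, 2.13245, 0.2262)–(0, 2.3738, 0.2262)  len=0.6307
  (v5,v9,v6) [++-] → (0.623789, 1.4478, 0.2262)–(1.20646, 1.20646, 0.2262)  len=0.6307
  (v6,v9,v10) [-+-] → (0.623789, 1.4478, 0.2262)–(0, 1.7062, 0.2262)  len=0.6752
  (v8,v12,v9) [--+] → (-1.09588, 1.91989, 0.2262)–(0, 2.3738, 0.2262)  len=1.1862
  (v9,v12,v13) [+-+] → (-1.09588, 1.91989, 0.2262)–(-1.67854, 1.67854, 0.2262)  len=0.6307
  (v9,v13,v10) [++-] → (-0.582667, 1.46485, 0.2262)–(0, 1.7062, 0.2262)  len=0.6307
  (v10,v13,v14) [-+-] → (-0.582667, 1.46485, 0.2262)–(-1.20646, 1.20646, 0.2262)  len=0.6752
  (v12,v16,v13) [--+] → (-2.13245, 0.582667, 0.2262)–(-1.67854, 1.67854, 0.2262)  len=1.1862
  (v13,v16,v17) [+-+] → (-2.13245, 0.582667, 0.2262)–(-2.3738, 0, 0.2262)  len=0.6307
  (v13,v17,v14) [++-] → (-1.4478, 0.623789, 0.2262)–(-1.20646, 1.20646, 0.2262)  len=0.6307
  (v14,v17,v18) [-+-] → (-1.4478, 0.623789, 0.2262)–(-1.7062, 0, 0.2262)  len=0.6752
  (v16,v20,v17) [--+] → (-1.91989, -1.09588, 0.2262)–(-2.3738, 0, 0.2262)  len=1.1862
  (v17,v20,v21) [+-+] → (-1.91989, -1.09588, 0.2262)–(-1.67854, -1.67854, 0.2262)  len=0.6307
  (v17,v21,v18) [++-] → (-1.46485, -0.582667, 0.2262)–(-1.7062, 0, 0.2262)  len=0.6307
  (v18,v21,v22) [-+-] → (-1.46485, -0.582667, 0.2262)–(-1.20646, -1.20646, 0.2262)  len=0.6752
  (v20,v24,v21) [--+] → (-0.582667, -2.13245, 0.2262)–(-1.67854, -1.67854, 0.2262)  len=1.1862
  (v21,v24,v25) [+-+] → (-0.582667, -2.13245, 0.2262)–(0, -2.3738, 0.2262)  len=0.6307
  (v21,v25,v22) [++-] → (-0.623789, -1.4478, 0.2262)–(-1.20646, -1.20646, 0.2262)  len=0.6307
  (v22,v25,v26) [-+-] → (-0.623789, -1.4478, 0.2262)–(0, -1.7062, 0.2262)  len=0.6752
  (v24,v28,v25) [--+] → (1.09588, -1.91989, 0.2262)–(0, -2.3738, 0.2262)  len=1.1862
  (v25,v28,v29) [+-+] → (1.09588, -1.91989, 0.2262)–(1.67854, -1.67854, 0.2262)  len=0.6307
  (v25,v29,v26) [++-] → (0.582667, -1.46485, 0.2262)–(0, -1.7062, 0.2262)  len=0.6307
  (v26,v29,v30) [-+-] → (0.582667, -1.46485, 0.2262)–(1.20646, -1.20646, 0.2262)  len=0.6752
  (v28,v0,v29) [--+] → (2.13245, -0.582667, 0.2262)–(1.67854, -1.67854, 0.2262)  len=1.1862
  (v29,v0,v1) [+-+] → (2.13245, -0.582667, 0.2262)–(2.3738, 0, 0.2262)  len=0.6307
  (v29,v1,v30) [++-] → (1.4478, -0.623789, 0.2262)–(1.20646, -1.20646, 0.2262)  len=0.6307
  (v30,v1,v2) [-+-] → (1.4478, -0.623789, 0.2262)–(1.7062, 0, 0.2262)  len=0.6752

Chained into 2 loop(s):
  loop 1: 16 segments, perimeter = 14.5347
  loop 2: 16 segments, perimeter = 10.4469
Total perimeter = 24.982

loops=2 perimeter=24.982


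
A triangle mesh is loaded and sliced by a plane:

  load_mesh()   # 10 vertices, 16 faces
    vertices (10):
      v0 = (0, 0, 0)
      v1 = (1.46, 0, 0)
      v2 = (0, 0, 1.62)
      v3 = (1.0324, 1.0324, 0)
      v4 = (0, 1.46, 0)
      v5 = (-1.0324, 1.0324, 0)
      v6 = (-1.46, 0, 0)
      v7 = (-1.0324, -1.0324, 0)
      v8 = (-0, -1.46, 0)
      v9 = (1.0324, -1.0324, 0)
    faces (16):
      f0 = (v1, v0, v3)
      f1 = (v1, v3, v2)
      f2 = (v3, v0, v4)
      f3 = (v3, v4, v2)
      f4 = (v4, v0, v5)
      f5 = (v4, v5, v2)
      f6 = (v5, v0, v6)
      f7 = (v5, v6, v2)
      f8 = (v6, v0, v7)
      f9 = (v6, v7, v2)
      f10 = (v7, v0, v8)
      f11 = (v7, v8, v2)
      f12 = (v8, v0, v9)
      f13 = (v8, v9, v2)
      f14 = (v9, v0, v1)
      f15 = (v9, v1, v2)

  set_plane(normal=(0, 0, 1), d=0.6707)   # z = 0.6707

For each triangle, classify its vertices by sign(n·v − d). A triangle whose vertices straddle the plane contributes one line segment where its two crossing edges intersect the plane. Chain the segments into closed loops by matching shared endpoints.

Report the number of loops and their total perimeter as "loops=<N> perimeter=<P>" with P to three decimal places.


Straddling triangles (8 of 16):
  (v1,v3,v2) [--+] → (0.604974, 0.604974, 0.6707)–(0.855542, 0, 0.6707)  len=0.6548
  (v3,v4,v2) [--+] → (0, 0.855542, 0.6707)–(0.604974, 0.604974, 0.6707)  len=0.6548
  (v4,v5,v2) [--+] → (-0.604974, 0.604974, 0.6707)–(0, 0.855542, 0.6707)  len=0.6548
  (v5,v6,v2) [--+] → (-0.855542, 0, 0.6707)–(-0.604974, 0.604974, 0.6707)  len=0.6548
  (v6,v7,v2) [--+] → (-0.604974, -0.604974, 0.6707)–(-0.855542, 0, 0.6707)  len=0.6548
  (v7,v8,v2) [--+] → (0, -0.855542, 0.6707)–(-0.604974, -0.604974, 0.6707)  len=0.6548
  (v8,v9,v2) [--+] → (0.604974, -0.604974, 0.6707)–(0, -0.855542, 0.6707)  len=0.6548
  (v9,v1,v2) [--+] → (0.855542, 0, 0.6707)–(0.604974, -0.604974, 0.6707)  len=0.6548

Chained into 1 loop(s):
  loop 1: 8 segments, perimeter = 5.2385
Total perimeter = 5.238

loops=1 perimeter=5.238


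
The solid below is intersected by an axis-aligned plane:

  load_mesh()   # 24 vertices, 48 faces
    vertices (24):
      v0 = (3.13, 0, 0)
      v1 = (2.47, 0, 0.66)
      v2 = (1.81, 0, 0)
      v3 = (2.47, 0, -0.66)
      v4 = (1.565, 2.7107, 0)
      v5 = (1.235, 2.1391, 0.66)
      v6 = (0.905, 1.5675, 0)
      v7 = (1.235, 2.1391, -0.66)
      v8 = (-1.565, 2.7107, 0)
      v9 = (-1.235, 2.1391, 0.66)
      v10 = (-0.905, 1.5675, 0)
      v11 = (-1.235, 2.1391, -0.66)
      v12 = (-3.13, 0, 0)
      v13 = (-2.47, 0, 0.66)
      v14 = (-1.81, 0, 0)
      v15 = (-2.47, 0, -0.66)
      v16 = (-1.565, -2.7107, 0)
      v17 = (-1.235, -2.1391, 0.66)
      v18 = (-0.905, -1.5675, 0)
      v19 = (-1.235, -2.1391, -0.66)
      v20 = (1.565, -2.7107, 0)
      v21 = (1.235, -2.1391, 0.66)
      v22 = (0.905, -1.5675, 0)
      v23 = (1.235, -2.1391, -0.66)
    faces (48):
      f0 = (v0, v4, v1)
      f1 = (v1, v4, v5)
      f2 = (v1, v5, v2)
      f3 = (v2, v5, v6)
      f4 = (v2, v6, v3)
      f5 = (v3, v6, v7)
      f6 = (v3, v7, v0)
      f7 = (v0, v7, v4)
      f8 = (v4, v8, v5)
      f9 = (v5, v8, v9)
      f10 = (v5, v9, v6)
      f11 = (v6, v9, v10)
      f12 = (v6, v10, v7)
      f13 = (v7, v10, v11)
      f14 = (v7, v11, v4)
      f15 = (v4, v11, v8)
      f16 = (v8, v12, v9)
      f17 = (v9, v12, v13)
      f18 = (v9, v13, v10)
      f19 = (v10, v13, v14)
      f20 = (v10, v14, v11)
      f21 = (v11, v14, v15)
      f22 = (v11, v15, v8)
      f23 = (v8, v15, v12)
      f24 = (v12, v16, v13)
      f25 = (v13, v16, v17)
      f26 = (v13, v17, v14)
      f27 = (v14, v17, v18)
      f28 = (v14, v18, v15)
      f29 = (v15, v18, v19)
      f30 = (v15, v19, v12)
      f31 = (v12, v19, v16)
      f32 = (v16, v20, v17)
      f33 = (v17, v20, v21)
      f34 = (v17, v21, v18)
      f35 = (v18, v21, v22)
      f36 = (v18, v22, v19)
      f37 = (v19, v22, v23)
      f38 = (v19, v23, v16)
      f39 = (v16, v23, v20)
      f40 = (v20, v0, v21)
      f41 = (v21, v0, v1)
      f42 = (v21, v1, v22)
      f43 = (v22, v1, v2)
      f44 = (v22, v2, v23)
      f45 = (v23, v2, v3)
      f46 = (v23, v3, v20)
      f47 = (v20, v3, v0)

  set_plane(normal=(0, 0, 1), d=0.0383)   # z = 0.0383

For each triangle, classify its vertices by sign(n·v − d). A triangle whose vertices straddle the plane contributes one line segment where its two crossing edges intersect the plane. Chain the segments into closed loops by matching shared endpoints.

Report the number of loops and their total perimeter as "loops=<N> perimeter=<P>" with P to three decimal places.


Straddling triangles (24 of 48):
  (v0,v4,v1) [--+] → (1.61752, 2.5534, 0.0383)–(3.0917, 0, 0.0383)  len=2.9484
  (v1,v4,v5) [+-+] → (1.61752, 2.5534, 0.0383)–(1.54585, 2.67753, 0.0383)  len=0.1433
  (v1,v5,v2) [++-] → (1.77663, 0.124133, 0.0383)–(1.8483, 0, 0.0383)  len=0.1433
  (v2,v5,v6) [-+-] → (1.77663, 0.124133, 0.0383)–(0.92415, 1.60067, 0.0383)  len=1.7050
  (v4,v8,v5) [--+] → (-1.40252, 2.67753, 0.0383)–(1.54585, 2.67753, 0.0383)  len=2.9484
  (v5,v8,v9) [+-+] → (-1.40252, 2.67753, 0.0383)–(-1.54585, 2.67753, 0.0383)  len=0.1433
  (v5,v9,v6) [++-] → (0.780815, 1.60067, 0.0383)–(0.92415, 1.60067, 0.0383)  len=0.1433
  (v6,v9,v10) [-+-] → (0.780815, 1.60067, 0.0383)–(-0.92415, 1.60067, 0.0383)  len=1.7050
  (v8,v12,v9) [--+] → (-3.02003, 0.124133, 0.0383)–(-1.54585, 2.67753, 0.0383)  len=2.9484
  (v9,v12,v13) [+-+] → (-3.02003, 0.124133, 0.0383)–(-3.0917, 0, 0.0383)  len=0.1433
  (v9,v13,v10) [++-] → (-0.995817, 1.47654, 0.0383)–(-0.92415, 1.60067, 0.0383)  len=0.1433
  (v10,v13,v14) [-+-] → (-0.995817, 1.47654, 0.0383)–(-1.8483, 0, 0.0383)  len=1.7050
  (v12,v16,v13) [--+] → (-1.61752, -2.5534, 0.0383)–(-3.0917, 0, 0.0383)  len=2.9484
  (v13,v16,v17) [+-+] → (-1.61752, -2.5534, 0.0383)–(-1.54585, -2.67753, 0.0383)  len=0.1433
  (v13,v17,v14) [++-] → (-1.77663, -0.124133, 0.0383)–(-1.8483, 0, 0.0383)  len=0.1433
  (v14,v17,v18) [-+-] → (-1.77663, -0.124133, 0.0383)–(-0.92415, -1.60067, 0.0383)  len=1.7050
  (v16,v20,v17) [--+] → (1.40252, -2.67753, 0.0383)–(-1.54585, -2.67753, 0.0383)  len=2.9484
  (v17,v20,v21) [+-+] → (1.40252, -2.67753, 0.0383)–(1.54585, -2.67753, 0.0383)  len=0.1433
  (v17,v21,v18) [++-] → (-0.780815, -1.60067, 0.0383)–(-0.92415, -1.60067, 0.0383)  len=0.1433
  (v18,v21,v22) [-+-] → (-0.780815, -1.60067, 0.0383)–(0.92415, -1.60067, 0.0383)  len=1.7050
  (v20,v0,v21) [--+] → (3.02003, -0.124133, 0.0383)–(1.54585, -2.67753, 0.0383)  len=2.9484
  (v21,v0,v1) [+-+] → (3.02003, -0.124133, 0.0383)–(3.0917, 0, 0.0383)  len=0.1433
  (v21,v1,v22) [++-] → (0.995817, -1.47654, 0.0383)–(0.92415, -1.60067, 0.0383)  len=0.1433
  (v22,v1,v2) [-+-] → (0.995817, -1.47654, 0.0383)–(1.8483, 0, 0.0383)  len=1.7050

Chained into 2 loop(s):
  loop 1: 12 segments, perimeter = 18.5503
  loop 2: 12 segments, perimeter = 11.0898
Total perimeter = 29.640

loops=2 perimeter=29.640


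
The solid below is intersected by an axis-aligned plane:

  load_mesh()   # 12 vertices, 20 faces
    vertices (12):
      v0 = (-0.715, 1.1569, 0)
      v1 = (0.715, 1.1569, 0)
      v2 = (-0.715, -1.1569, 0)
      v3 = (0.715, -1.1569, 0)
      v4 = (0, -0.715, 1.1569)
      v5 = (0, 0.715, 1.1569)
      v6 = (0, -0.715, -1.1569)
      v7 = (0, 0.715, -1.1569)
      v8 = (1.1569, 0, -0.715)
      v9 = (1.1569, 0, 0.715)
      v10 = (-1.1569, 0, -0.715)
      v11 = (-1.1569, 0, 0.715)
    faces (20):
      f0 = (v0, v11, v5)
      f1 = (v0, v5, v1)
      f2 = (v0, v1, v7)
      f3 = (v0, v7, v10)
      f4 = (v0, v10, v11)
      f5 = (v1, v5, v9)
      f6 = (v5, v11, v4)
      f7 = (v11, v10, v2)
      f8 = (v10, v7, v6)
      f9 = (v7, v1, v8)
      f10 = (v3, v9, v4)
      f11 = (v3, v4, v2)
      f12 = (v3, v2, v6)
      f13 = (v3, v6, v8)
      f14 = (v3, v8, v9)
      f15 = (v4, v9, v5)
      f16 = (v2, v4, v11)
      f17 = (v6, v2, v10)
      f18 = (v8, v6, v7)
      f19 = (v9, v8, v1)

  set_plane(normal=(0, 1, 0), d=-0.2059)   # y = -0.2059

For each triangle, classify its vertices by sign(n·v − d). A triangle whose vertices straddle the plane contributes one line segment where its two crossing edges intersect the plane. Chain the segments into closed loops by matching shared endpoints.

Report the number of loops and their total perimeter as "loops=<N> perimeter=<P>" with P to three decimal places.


Straddling triangles (10 of 20):
  (v5,v11,v4) [++-] → (-0.823745, -0.2059, 0.842255)–(0, -0.2059, 1.1569)  len=0.8818
  (v11,v10,v2) [++-] → (-1.07825, -0.2059, -0.587747)–(-1.07825, -0.2059, 0.587747)  len=1.1755
  (v10,v7,v6) [++-] → (0, -0.2059, -1.1569)–(-0.823745, -0.2059, -0.842255)  len=0.8818
  (v3,v9,v4) [-+-] → (1.07825, -0.2059, 0.587747)–(0.823745, -0.2059, 0.842255)  len=0.3599
  (v3,v6,v8) [--+] → (0.823745, -0.2059, -0.842255)–(1.07825, -0.2059, -0.587747)  len=0.3599
  (v3,v8,v9) [-++] → (1.07825, -0.2059, -0.587747)–(1.07825, -0.2059, 0.587747)  len=1.1755
  (v4,v9,v5) [-++] → (0.823745, -0.2059, 0.842255)–(0, -0.2059, 1.1569)  len=0.8818
  (v2,v4,v11) [--+] → (-0.823745, -0.2059, 0.842255)–(-1.07825, -0.2059, 0.587747)  len=0.3599
  (v6,v2,v10) [--+] → (-1.07825, -0.2059, -0.587747)–(-0.823745, -0.2059, -0.842255)  len=0.3599
  (v8,v6,v7) [+-+] → (0.823745, -0.2059, -0.842255)–(0, -0.2059, -1.1569)  len=0.8818

Chained into 1 loop(s):
  loop 1: 10 segments, perimeter = 7.3179
Total perimeter = 7.318

loops=1 perimeter=7.318


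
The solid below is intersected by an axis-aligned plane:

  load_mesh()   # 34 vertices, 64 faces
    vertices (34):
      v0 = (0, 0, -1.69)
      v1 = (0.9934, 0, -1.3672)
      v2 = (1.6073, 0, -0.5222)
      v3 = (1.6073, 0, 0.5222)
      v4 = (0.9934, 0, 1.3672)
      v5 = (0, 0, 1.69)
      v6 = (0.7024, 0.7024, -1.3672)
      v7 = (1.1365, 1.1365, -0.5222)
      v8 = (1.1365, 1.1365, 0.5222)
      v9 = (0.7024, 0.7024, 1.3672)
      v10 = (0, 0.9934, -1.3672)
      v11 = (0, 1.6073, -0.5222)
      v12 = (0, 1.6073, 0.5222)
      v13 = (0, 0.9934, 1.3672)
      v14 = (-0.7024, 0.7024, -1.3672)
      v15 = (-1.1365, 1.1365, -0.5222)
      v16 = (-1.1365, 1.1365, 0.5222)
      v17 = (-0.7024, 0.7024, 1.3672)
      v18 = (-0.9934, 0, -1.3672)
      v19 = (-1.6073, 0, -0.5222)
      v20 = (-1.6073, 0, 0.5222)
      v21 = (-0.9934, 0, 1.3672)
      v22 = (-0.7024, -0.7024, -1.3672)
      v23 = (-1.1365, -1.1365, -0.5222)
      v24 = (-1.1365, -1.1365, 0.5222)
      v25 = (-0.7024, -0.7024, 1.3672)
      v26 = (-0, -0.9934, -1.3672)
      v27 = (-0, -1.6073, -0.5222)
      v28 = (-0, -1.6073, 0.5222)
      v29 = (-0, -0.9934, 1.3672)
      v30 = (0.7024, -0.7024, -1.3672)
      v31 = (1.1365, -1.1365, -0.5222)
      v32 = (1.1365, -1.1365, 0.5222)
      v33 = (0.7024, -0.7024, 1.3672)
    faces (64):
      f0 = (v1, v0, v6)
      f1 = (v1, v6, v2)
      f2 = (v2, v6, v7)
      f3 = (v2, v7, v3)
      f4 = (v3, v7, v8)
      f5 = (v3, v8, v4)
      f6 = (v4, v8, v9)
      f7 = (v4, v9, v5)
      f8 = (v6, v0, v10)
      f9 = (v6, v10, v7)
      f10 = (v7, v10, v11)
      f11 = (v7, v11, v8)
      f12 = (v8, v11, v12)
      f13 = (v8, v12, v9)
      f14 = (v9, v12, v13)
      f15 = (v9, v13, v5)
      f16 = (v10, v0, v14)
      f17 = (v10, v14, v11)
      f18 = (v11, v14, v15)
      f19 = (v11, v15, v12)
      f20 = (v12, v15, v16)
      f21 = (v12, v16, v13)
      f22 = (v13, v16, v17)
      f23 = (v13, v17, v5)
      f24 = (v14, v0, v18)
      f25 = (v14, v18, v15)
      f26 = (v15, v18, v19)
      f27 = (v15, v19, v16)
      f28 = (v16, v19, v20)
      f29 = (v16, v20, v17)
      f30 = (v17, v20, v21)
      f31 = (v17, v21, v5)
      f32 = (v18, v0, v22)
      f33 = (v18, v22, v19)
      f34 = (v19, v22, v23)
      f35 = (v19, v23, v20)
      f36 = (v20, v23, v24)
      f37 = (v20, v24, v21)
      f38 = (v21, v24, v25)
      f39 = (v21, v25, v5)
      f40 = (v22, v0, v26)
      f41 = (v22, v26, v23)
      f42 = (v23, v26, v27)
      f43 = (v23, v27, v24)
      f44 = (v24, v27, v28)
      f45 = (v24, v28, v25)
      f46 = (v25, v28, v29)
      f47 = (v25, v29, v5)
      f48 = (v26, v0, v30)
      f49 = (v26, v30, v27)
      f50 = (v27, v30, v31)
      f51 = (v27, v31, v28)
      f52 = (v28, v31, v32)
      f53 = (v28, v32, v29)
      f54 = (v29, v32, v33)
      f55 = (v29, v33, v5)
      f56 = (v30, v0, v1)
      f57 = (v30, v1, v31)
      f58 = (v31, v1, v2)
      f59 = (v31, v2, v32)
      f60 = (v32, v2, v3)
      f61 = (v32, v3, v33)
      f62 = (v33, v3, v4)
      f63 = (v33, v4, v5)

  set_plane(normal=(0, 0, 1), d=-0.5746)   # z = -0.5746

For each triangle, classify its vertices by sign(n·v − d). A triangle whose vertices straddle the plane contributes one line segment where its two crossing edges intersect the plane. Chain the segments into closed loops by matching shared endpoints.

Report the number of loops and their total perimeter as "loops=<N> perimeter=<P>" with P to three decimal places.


Straddling triangles (16 of 64):
  (v1,v6,v2) [--+] → (1.55119, 0.0435571, -0.5746)–(1.56923, 0, -0.5746)  len=0.0471
  (v2,v6,v7) [+-+] → (1.55119, 0.0435571, -0.5746)–(1.10958, 1.10958, -0.5746)  len=1.1539
  (v6,v10,v7) [--+] → (1.06602, 1.12763, -0.5746)–(1.10958, 1.10958, -0.5746)  len=0.0471
  (v7,v10,v11) [+-+] → (1.06602, 1.12763, -0.5746)–(0, 1.56923, -0.5746)  len=1.1539
  (v10,v14,v11) [--+] → (-0.0435571, 1.55119, -0.5746)–(0, 1.56923, -0.5746)  len=0.0471
  (v11,v14,v15) [+-+] → (-0.0435571, 1.55119, -0.5746)–(-1.10958, 1.10958, -0.5746)  len=1.1539
  (v14,v18,v15) [--+] → (-1.12763, 1.06602, -0.5746)–(-1.10958, 1.10958, -0.5746)  len=0.0471
  (v15,v18,v19) [+-+] → (-1.12763, 1.06602, -0.5746)–(-1.56923, 0, -0.5746)  len=1.1539
  (v18,v22,v19) [--+] → (-1.55119, -0.0435571, -0.5746)–(-1.56923, 0, -0.5746)  len=0.0471
  (v19,v22,v23) [+-+] → (-1.55119, -0.0435571, -0.5746)–(-1.10958, -1.10958, -0.5746)  len=1.1539
  (v22,v26,v23) [--+] → (-1.06602, -1.12763, -0.5746)–(-1.10958, -1.10958, -0.5746)  len=0.0471
  (v23,v26,v27) [+-+] → (-1.06602, -1.12763, -0.5746)–(0, -1.56923, -0.5746)  len=1.1539
  (v26,v30,v27) [--+] → (0.0435571, -1.55119, -0.5746)–(0, -1.56923, -0.5746)  len=0.0471
  (v27,v30,v31) [+-+] → (0.0435571, -1.55119, -0.5746)–(1.10958, -1.10958, -0.5746)  len=1.1539
  (v30,v1,v31) [--+] → (1.12763, -1.06602, -0.5746)–(1.10958, -1.10958, -0.5746)  len=0.0471
  (v31,v1,v2) [+-+] → (1.12763, -1.06602, -0.5746)–(1.56923, 0, -0.5746)  len=1.1539

Chained into 1 loop(s):
  loop 1: 16 segments, perimeter = 9.6082
Total perimeter = 9.608

loops=1 perimeter=9.608


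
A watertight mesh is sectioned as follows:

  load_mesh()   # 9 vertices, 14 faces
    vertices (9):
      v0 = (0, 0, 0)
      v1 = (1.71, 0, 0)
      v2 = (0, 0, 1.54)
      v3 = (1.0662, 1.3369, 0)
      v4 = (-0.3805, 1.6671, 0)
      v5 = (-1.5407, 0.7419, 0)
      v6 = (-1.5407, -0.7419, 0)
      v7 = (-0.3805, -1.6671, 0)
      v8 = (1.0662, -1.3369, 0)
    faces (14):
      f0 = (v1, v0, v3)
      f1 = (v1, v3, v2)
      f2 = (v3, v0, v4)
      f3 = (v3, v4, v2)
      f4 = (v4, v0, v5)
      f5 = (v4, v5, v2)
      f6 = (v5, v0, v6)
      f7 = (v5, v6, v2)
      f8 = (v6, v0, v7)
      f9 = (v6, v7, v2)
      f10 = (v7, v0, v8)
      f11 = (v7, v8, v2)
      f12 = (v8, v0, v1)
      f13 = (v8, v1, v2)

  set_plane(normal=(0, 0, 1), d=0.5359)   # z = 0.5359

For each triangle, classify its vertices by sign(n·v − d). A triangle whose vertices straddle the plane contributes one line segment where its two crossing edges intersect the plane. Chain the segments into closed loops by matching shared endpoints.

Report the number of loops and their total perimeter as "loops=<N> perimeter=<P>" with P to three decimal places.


loops=1 perimeter=6.773

Straddling triangles (7 of 14):
  (v1,v3,v2) [--+] → (0.695176, 0.871676, 0.5359)–(1.11494, 0, 0.5359)  len=0.9675
  (v3,v4,v2) [--+] → (-0.248091, 1.08697, 0.5359)–(0.695176, 0.871676, 0.5359)  len=0.9675
  (v4,v5,v2) [--+] → (-1.00456, 0.483728, 0.5359)–(-0.248091, 1.08697, 0.5359)  len=0.9675
  (v5,v6,v2) [--+] → (-1.00456, -0.483728, 0.5359)–(-1.00456, 0.483728, 0.5359)  len=0.9675
  (v6,v7,v2) [--+] → (-0.248091, -1.08697, 0.5359)–(-1.00456, -0.483728, 0.5359)  len=0.9675
  (v7,v8,v2) [--+] → (0.695176, -0.871676, 0.5359)–(-0.248091, -1.08697, 0.5359)  len=0.9675
  (v8,v1,v2) [--+] → (1.11494, 0, 0.5359)–(0.695176, -0.871676, 0.5359)  len=0.9675

Chained into 1 loop(s):
  loop 1: 7 segments, perimeter = 6.7726
Total perimeter = 6.773


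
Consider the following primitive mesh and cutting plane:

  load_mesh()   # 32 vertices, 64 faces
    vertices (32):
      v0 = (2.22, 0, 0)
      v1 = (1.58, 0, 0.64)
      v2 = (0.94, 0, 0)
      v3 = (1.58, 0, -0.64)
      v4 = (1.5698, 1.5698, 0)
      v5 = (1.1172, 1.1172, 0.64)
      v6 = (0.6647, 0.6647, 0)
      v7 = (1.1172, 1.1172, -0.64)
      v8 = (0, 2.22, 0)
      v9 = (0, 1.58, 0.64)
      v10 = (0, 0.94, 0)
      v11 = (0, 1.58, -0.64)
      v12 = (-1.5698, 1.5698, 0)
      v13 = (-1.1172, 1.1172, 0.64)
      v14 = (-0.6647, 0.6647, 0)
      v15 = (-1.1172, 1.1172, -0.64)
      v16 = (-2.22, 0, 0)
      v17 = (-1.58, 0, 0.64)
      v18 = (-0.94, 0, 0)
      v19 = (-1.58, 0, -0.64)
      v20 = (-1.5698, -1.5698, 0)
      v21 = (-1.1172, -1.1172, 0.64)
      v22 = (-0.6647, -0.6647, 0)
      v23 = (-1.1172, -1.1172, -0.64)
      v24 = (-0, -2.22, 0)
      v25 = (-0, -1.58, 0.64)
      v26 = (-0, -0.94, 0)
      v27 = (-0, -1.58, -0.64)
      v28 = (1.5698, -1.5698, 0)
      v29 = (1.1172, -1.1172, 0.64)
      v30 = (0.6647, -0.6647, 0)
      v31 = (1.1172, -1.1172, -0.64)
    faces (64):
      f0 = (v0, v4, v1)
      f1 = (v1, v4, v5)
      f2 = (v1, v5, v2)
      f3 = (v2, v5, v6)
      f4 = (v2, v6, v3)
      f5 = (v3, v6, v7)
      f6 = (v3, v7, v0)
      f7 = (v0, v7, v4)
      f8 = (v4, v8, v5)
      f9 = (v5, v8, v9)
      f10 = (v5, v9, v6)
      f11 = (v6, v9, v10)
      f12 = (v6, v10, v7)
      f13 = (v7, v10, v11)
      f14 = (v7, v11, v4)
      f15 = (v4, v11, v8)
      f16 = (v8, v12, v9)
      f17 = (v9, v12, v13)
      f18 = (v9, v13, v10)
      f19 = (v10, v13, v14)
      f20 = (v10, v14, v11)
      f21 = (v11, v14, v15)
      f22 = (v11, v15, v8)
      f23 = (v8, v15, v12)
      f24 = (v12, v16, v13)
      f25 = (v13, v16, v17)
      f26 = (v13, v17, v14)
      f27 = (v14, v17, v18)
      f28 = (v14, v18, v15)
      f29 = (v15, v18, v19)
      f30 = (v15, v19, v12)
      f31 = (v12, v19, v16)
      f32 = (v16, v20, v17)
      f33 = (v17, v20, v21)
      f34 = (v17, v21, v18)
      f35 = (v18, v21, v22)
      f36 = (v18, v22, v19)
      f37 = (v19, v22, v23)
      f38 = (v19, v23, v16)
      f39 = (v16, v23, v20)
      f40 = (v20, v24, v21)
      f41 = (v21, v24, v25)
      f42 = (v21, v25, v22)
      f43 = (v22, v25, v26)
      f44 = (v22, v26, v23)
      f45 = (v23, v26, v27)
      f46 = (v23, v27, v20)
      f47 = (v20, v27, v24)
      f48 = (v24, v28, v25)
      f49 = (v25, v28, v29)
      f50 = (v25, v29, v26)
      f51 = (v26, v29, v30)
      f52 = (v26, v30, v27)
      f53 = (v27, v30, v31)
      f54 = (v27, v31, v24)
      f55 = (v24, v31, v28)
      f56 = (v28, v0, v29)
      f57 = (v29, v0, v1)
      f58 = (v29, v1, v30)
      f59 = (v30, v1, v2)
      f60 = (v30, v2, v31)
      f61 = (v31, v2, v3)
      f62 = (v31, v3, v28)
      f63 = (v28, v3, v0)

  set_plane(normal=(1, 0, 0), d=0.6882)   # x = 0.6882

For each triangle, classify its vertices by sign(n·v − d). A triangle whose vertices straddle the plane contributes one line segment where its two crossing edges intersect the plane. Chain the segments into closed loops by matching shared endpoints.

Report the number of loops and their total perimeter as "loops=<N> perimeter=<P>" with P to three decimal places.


Straddling triangles (20 of 64):
  (v2,v5,v6) [++-] → (0.6882, 0.6882, 0.0332376)–(0.6882, 0.60796, 0)  len=0.0869
  (v2,v6,v3) [+-+] → (0.6882, 0.60796, 0)–(0.6882, 0.647634, -0.0164318)  len=0.0429
  (v3,v6,v7) [+-+] → (0.6882, 0.647634, -0.0164318)–(0.6882, 0.6882, -0.0332376)  len=0.0439
  (v4,v8,v5) [+-+] → (0.6882, 1.93495, 0)–(0.6882, 1.54067, 0.394243)  len=0.5576
  (v5,v8,v9) [+--] → (0.6882, 1.54067, 0.394243)–(0.6882, 1.29491, 0.64)  len=0.3476
  (v5,v9,v6) [+--] → (0.6882, 1.29491, 0.64)–(0.6882, 0.6882, 0.0332376)  len=0.8581
  (v6,v10,v7) [--+] → (0.6882, 1.04916, -0.394243)–(0.6882, 0.6882, -0.0332376)  len=0.5105
  (v7,v10,v11) [+--] → (0.6882, 1.04916, -0.394243)–(0.6882, 1.29491, -0.64)  len=0.3476
  (v7,v11,v4) [+-+] → (0.6882, 1.29491, -0.64)–(0.6882, 1.57553, -0.359424)  len=0.3968
  (v4,v11,v8) [+--] → (0.6882, 1.57553, -0.359424)–(0.6882, 1.93495, 0)  len=0.5083
  (v24,v28,v25) [-+-] → (0.6882, -1.93495, 0)–(0.6882, -1.57553, 0.359424)  len=0.5083
  (v25,v28,v29) [-++] → (0.6882, -1.57553, 0.359424)–(0.6882, -1.29491, 0.64)  len=0.3968
  (v25,v29,v26) [-+-] → (0.6882, -1.29491, 0.64)–(0.6882, -1.04916, 0.394243)  len=0.3476
  (v26,v29,v30) [-+-] → (0.6882, -1.04916, 0.394243)–(0.6882, -0.6882, 0.0332376)  len=0.5105
  (v27,v30,v31) [--+] → (0.6882, -0.6882, -0.0332376)–(0.6882, -1.29491, -0.64)  len=0.8581
  (v27,v31,v24) [-+-] → (0.6882, -1.29491, -0.64)–(0.6882, -1.54067, -0.394243)  len=0.3476
  (v24,v31,v28) [-++] → (0.6882, -1.54067, -0.394243)–(0.6882, -1.93495, 0)  len=0.5576
  (v29,v1,v30) [++-] → (0.6882, -0.647634, 0.0164318)–(0.6882, -0.6882, 0.0332376)  len=0.0439
  (v30,v1,v2) [-++] → (0.6882, -0.647634, 0.0164318)–(0.6882, -0.60796, 0)  len=0.0429
  (v30,v2,v31) [-++] → (0.6882, -0.60796, 0)–(0.6882, -0.6882, -0.0332376)  len=0.0869

Chained into 2 loop(s):
  loop 1: 10 segments, perimeter = 3.7001
  loop 2: 10 segments, perimeter = 3.7001
Total perimeter = 7.400

loops=2 perimeter=7.400
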